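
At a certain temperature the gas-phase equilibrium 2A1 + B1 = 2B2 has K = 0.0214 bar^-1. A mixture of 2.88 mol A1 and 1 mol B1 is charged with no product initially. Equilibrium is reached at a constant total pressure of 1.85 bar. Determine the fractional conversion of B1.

X = 0.126

Basis: 1 mol B1 initially; let X = conversion of B1. Extent ξ = X.
Species balance: n_A1 = 2.88 − 2X; n_B1 = 1 − X; n_B2 = 2X.
Total moles n_T = 3.88 − X.
y_i = n_i/n_T, p_i = y_i·P. K = p_B2^2 / (p_A1^2 p_B1).
Substituting and setting equal to 0.0214 bar^-1 gives a polynomial in X; the root in (0,1) is X = 0.126.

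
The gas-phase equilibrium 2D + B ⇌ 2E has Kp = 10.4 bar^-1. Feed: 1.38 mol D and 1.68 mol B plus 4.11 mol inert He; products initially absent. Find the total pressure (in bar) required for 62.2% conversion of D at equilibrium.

Basis: 1.38 mol D initially; let X = conversion of D. Extent ξ = 0.69X.
At extent ξ: n_D = 1.38 − 1.38X; n_B = 1.68 − 0.69X; n_E = 1.38X; n_I = 4.11 (inert).
Total moles n_T = 7.17 − 0.69X.
Kp = p_E^2 / (p_D^2 p_B) with p_i = (n_i/n_T)·P.
At X = 0.622: the mole-fraction product g(X) = Π y_i^ν_i = 14.59. Since Kp = g(X)·P^{-1}, P = (g/Kp)^(1/1) = (14.59/10.4)^(1/1) = 1.4 bar.

P = 1.4 bar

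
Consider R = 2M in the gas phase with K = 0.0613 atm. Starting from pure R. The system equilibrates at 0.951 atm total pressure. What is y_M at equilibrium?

Basis: 1 mol R initially; let X = conversion of R. Extent ξ = X.
Species balance: n_R = 1 − X; n_M = 2X.
Total moles n_T = 1 + X.
y_i = n_i/n_T, p_i = y_i·P. K = p_M^2 / (p_R).
Substituting and setting equal to 0.0613 atm gives a polynomial in X; the root in (0,1) is X = 0.126.
Then n_M = 0.252, n_T = 1.13, so y_M = 0.224.

y_M = 0.224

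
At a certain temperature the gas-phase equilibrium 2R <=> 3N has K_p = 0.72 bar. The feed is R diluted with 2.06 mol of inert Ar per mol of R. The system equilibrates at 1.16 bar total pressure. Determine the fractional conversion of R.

X = 0.520

Let X = conversion of R (basis 1 mol R); extent of reaction ξ = 0.5X.
Species balance: n_R = 1 − X; n_N = 1.5X; n_I = 2.06 (inert).
Total moles n_T = 3.06 + 0.5X.
Mole fractions y_i = n_i/n_T; K_p = p_N^3 / (p_R^2) with p_i = y_i·P.
Substituting and setting equal to 0.72 bar gives a polynomial in X; the root in (0,1) is X = 0.520.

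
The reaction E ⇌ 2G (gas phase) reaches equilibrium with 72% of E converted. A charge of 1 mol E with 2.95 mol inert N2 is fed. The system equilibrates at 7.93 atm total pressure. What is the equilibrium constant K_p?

K_p = 12.6 atm

Basis: 1 mol E initially; let X = conversion of E. Extent ξ = X.
Species balance: n_E = 1 − X; n_G = 2X; n_I = 2.95 (inert).
Total moles n_T = 3.95 + X.
At X = 0.72: n_E = 0.28, n_G = 1.44, n_T = 4.67.
p_i = (n_i/n_T)·P. K_p = p_G^2 / (p_E) = 12.6 atm.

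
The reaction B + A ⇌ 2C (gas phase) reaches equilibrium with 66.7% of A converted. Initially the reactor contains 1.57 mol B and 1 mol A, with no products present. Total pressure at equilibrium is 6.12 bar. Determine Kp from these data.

Kp = 5.92

Let X = conversion of A (basis 1 mol A); extent of reaction ξ = X.
At extent ξ: n_B = 1.57 − X; n_A = 1 − X; n_C = 2X.
Since Δν = 0, n_T = 2.57 throughout.
At X = 0.667: n_B = 0.903, n_A = 0.333, n_C = 1.33, n_T = 2.57.
p_i = (n_i/n_T)·P. Kp = p_C^2 / (p_B p_A) = 5.92.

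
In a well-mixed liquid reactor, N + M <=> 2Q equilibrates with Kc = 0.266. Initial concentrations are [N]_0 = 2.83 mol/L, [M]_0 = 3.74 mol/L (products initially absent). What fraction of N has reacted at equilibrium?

X = 0.235

Let X = conversion of N; extent ξ = 2.83·X mol/L.
Concentrations: [N] = 2.83 − 2.83X; [M] = 3.74 − 2.83X; [Q] = 5.66X.
Kc = [Q]^2 / ([N] [M]).
Solving Kc = 0.266 for X ∈ (0,1): X = 0.235.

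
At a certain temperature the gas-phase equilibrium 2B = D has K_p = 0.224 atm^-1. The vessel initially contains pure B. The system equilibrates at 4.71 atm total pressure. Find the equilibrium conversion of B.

X = 0.562

Take 1 mol B as basis and let X be its fractional conversion, so ξ = 0.5X.
Mole table: n_B = 1 − X; n_D = 0.5X.
Total moles n_T = 1 − 0.5X.
With p_i = (n_i/n_T)P, K_p = p_D / (p_B^2).
This yields a degree-2 equation in X; solving on (0,1), X = 0.562.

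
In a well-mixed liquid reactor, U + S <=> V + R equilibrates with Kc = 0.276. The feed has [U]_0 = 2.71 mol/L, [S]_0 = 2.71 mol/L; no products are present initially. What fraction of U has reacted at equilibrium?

Let X = conversion of U; extent ξ = 2.71·X mol/L.
Concentrations: [U] = 2.71 − 2.71X; [S] = 2.71 − 2.71X; [V] = 2.71X; [R] = 2.71X.
Kc = [V] [R] / ([U] [S]).
Setting equal to 0.276 and solving for X on (0,1) gives X = 0.344.

X = 0.344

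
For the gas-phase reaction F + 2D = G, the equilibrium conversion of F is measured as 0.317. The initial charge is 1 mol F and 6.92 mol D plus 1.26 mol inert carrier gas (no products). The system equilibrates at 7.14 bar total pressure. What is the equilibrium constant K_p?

Basis: 1 mol F initially; let X = conversion of F. Extent ξ = X.
Mole table: n_F = 1 − X; n_D = 6.92 − 2X; n_G = X; n_I = 1.26 (inert).
Summing: n_T = 9.18 − 2X.
At X = 0.317: n_F = 0.683, n_D = 6.29, n_G = 0.317, n_T = 8.55.
p_i = (n_i/n_T)·P. K_p = p_G / (p_F p_D^2) = 0.0168 bar^-2.

K_p = 0.0168 bar^-2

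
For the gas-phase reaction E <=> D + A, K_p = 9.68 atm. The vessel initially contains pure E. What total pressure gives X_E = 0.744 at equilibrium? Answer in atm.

Let X = conversion of E (basis 1 mol E); extent of reaction ξ = X.
Species balance: n_E = 1 − X; n_D = X; n_A = X.
n_T = Σnᵢ = 1 + X.
K_p = p_D p_A / (p_E) with p_i = (n_i/n_T)·P.
At X = 0.744: the mole-fraction product g(X) = Π y_i^ν_i = 1.24. Since K_p = g(X)·P^{1}, P = (K_p/g)^(1/1) = (9.68/1.24)^(1/1) = 7.81 atm.

P = 7.81 atm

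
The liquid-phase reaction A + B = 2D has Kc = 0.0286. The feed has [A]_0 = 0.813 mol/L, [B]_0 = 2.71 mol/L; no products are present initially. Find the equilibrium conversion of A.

X = 0.140

Let X = conversion of A; extent ξ = 0.813·X mol/L.
Concentrations: [A] = 0.813 − 0.813X; [B] = 2.71 − 0.813X; [D] = 1.63X.
Kc = [D]^2 / ([A] [B]).
Equating to 0.0286: the physical root is X = 0.140.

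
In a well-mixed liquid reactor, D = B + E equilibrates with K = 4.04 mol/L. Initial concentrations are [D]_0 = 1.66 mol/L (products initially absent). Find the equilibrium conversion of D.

Let X = conversion of D; extent ξ = 1.66·X mol/L.
Concentrations: [D] = 1.66 − 1.66X; [B] = 1.66X; [E] = 1.66X.
K = [B] [E] / ([D]).
Setting equal to 4.04 and solving for X on (0,1) gives X = 0.762.

X = 0.762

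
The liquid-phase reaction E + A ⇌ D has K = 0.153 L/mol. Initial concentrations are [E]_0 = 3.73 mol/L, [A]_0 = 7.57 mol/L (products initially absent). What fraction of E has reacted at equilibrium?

X = 0.471

Let X = conversion of E; extent ξ = 3.73·X mol/L.
Concentrations: [E] = 3.73 − 3.73X; [A] = 7.57 − 3.73X; [D] = 3.73X.
K = [D] / ([E] [A]).
This equals 0.153 at X = 0.471 (the root in 0 < X < 1).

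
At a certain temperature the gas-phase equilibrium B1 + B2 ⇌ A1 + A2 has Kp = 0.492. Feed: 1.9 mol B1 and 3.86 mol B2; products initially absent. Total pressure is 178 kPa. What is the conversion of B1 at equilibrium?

Let X = conversion of B1 (basis 1.9 mol B1); extent of reaction ξ = 1.9X.
Species balance: n_B1 = 1.9 − 1.9X; n_B2 = 3.86 − 1.9X; n_A1 = 1.9X; n_A2 = 1.9X.
n_T stays at 5.76 (no change in mole number).
Mole fractions y_i = n_i/n_T; Kp = p_A1 p_A2 / (p_B1 p_B2) with p_i = y_i·P.
Equating to 0.492 and solving on 0 < X < 1: X = 0.562.

X = 0.562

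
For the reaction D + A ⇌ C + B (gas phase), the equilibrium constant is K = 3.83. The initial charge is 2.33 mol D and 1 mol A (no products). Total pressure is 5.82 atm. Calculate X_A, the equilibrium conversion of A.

Take 1 mol A as basis and let X be its fractional conversion, so ξ = X.
At extent ξ: n_D = 2.33 − X; n_A = 1 − X; n_C = X; n_B = X.
Total moles n_T = 3.33 (Δν = 0, constant).
Mole fractions y_i = n_i/n_T; K = p_C p_B / (p_D p_A) with p_i = y_i·P.
This yields a degree-2 equation in X; solving on (0,1), X = 0.866.

X = 0.866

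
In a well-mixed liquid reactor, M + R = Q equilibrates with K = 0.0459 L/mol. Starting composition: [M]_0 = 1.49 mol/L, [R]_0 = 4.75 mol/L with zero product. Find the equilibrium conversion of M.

Let X = conversion of M; extent ξ = 1.49·X mol/L.
Concentrations: [M] = 1.49 − 1.49X; [R] = 4.75 − 1.49X; [Q] = 1.49X.
K = [Q] / ([M] [R]).
Solving K = 0.0459 for X ∈ (0,1): X = 0.171.

X = 0.171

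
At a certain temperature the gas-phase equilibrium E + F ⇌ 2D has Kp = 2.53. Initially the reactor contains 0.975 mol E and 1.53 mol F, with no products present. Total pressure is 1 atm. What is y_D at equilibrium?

y_D = 0.423

Take 0.975 mol E as basis and let X be its fractional conversion, so ξ = 0.975X.
Mole table: n_E = 0.975 − 0.975X; n_F = 1.53 − 0.975X; n_D = 1.95X.
Since Δν = 0, n_T = 2.5 throughout.
With p_i = (n_i/n_T)P, Kp = p_D^2 / (p_E p_F).
Substituting and setting equal to 2.53 gives a polynomial in X; the root in (0,1) is X = 0.544.
Then n_D = 1.06, n_T = 2.5, so y_D = 0.423.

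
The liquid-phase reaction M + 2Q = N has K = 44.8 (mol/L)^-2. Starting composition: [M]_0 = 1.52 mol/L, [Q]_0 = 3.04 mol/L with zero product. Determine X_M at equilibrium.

Let X = conversion of M; extent ξ = 1.52·X mol/L.
Concentrations: [M] = 1.52 − 1.52X; [Q] = 3.04 − 3.04X; [N] = 1.52X.
K = [N] / ([M] [Q]^2).
Setting equal to 44.8 and solving for X on (0,1) gives X = 0.872.

X = 0.872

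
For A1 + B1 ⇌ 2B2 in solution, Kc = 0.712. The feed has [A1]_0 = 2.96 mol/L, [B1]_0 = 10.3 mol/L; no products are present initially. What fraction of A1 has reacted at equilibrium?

X = 0.509

Let X = conversion of A1; extent ξ = 2.96·X mol/L.
Concentrations: [A1] = 2.96 − 2.96X; [B1] = 10.3 − 2.96X; [B2] = 5.92X.
Kc = [B2]^2 / ([A1] [B1]).
Setting equal to 0.712 and solving for X on (0,1) gives X = 0.509.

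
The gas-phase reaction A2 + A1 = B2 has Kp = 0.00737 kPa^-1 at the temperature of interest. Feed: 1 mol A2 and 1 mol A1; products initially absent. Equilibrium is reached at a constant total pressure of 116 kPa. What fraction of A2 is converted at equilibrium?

Basis: 1 mol A2 initially; let X = conversion of A2. Extent ξ = X.
Species balance: n_A2 = 1 − X; n_A1 = 1 − X; n_B2 = X.
n_T = Σnᵢ = 2 − X.
y_i = n_i/n_T, p_i = y_i·P. Kp = p_B2 / (p_A2 p_A1).
This yields a degree-2 equation in X; solving on (0,1), X = 0.266.

X = 0.266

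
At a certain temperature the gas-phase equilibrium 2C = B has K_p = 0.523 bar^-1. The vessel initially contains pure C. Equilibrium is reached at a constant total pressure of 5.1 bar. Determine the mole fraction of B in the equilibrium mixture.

y_B = 0.547

Basis: 1 mol C initially; let X = conversion of C. Extent ξ = 0.5X.
Mole table: n_C = 1 − X; n_B = 0.5X.
Summing: n_T = 1 − 0.5X.
With p_i = (n_i/n_T)P, K_p = p_B / (p_C^2).
Equating to 0.523 bar^-1 and solving on 0 < X < 1: X = 0.707.
Then n_B = 0.354, n_T = 0.646, so y_B = 0.547.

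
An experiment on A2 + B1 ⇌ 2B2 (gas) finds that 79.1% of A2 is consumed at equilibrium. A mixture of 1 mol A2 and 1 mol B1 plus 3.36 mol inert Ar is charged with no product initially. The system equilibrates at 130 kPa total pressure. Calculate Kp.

Kp = 57.3

Let X = conversion of A2 (basis 1 mol A2); extent of reaction ξ = X.
At extent ξ: n_A2 = 1 − X; n_B1 = 1 − X; n_B2 = 2X; n_I = 3.36 (inert).
Total moles n_T = 5.36 (Δν = 0, constant).
At X = 0.791: n_A2 = 0.209, n_B1 = 0.209, n_B2 = 1.58, n_T = 5.36.
p_i = (n_i/n_T)·P. Kp = p_B2^2 / (p_A2 p_B1) = 57.3.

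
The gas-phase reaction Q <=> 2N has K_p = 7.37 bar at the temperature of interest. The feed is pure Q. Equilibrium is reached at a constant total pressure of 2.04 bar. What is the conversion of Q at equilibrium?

Take 1 mol Q as basis and let X be its fractional conversion, so ξ = X.
Moles: n_Q = 1 − X; n_N = 2X.
Total moles n_T = 1 + X.
Mole fractions y_i = n_i/n_T; K_p = p_N^2 / (p_Q) with p_i = y_i·P.
Setting this equal to 7.37 bar and taking the physical root (0 < X < 1) gives X = 0.689.

X = 0.689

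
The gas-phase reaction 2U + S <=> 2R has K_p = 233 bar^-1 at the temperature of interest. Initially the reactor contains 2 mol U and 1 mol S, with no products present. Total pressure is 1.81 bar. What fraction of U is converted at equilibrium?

X = 0.846

Take 2 mol U as basis and let X be its fractional conversion, so ξ = X.
Species balance: n_U = 2 − 2X; n_S = 1 − X; n_R = 2X.
n_T = Σnᵢ = 3 − X.
Mole fractions y_i = n_i/n_T; K_p = p_R^2 / (p_U^2 p_S) with p_i = y_i·P.
Substituting and setting equal to 233 bar^-1 gives a polynomial in X; the root in (0,1) is X = 0.846.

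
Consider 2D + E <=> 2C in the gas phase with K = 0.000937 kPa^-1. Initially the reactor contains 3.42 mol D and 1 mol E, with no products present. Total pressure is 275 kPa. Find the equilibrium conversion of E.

X = 0.296

Let X = conversion of E (basis 1 mol E); extent of reaction ξ = X.
At extent ξ: n_D = 3.42 − 2X; n_E = 1 − X; n_C = 2X.
Summing: n_T = 4.42 − X.
With p_i = (n_i/n_T)P, K = p_C^2 / (p_D^2 p_E).
This yields a degree-3 equation in X; solving on (0,1), X = 0.296.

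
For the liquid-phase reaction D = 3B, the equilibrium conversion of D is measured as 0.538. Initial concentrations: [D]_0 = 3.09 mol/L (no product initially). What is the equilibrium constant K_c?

K_c = 86.9 (mol/L)^2

Let X = conversion of D.
Concentrations: [D] = 3.09 − 3.09X; [B] = 9.27X.
At X = 0.538: [D] = 1.43, [B] = 4.99.
K_c = [B]^3 / ([D]) = 86.9 (mol/L)^2.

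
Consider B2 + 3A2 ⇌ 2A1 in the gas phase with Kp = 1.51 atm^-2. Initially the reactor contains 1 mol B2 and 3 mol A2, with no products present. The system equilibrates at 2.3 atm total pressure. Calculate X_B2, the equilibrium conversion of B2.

Let X = conversion of B2 (basis 1 mol B2); extent of reaction ξ = X.
At extent ξ: n_B2 = 1 − X; n_A2 = 3 − 3X; n_A1 = 2X.
Summing: n_T = 4 − 2X.
Mole fractions y_i = n_i/n_T; Kp = p_A1^2 / (p_B2 p_A2^3) with p_i = y_i·P.
Substituting and setting equal to 1.51 atm^-2 gives a polynomial in X; the root in (0,1) is X = 0.537.

X = 0.537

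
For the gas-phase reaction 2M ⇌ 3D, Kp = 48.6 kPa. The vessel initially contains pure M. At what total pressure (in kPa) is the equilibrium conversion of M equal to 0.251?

Take 1 mol M as basis and let X be its fractional conversion, so ξ = 0.5X.
Species balance: n_M = 1 − X; n_D = 1.5X.
Total moles n_T = 1 + 0.5X.
Kp = p_D^3 / (p_M^2) with p_i = (n_i/n_T)·P.
At X = 0.251: the mole-fraction product g(X) = Π y_i^ν_i = 0.08453. Since Kp = g(X)·P^{1}, P = (Kp/g)^(1/1) = (48.6/0.08453)^(1/1) = 575 kPa.

P = 575 kPa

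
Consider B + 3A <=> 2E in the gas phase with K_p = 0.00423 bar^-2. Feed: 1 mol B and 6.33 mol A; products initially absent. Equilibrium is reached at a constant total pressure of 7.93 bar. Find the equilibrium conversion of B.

Let X = conversion of B (basis 1 mol B); extent of reaction ξ = X.
Mole table: n_B = 1 − X; n_A = 6.33 − 3X; n_E = 2X.
n_T = Σnᵢ = 7.33 − 2X.
Mole fractions y_i = n_i/n_T; K_p = p_E^2 / (p_B p_A^3) with p_i = y_i·P.
Setting this equal to 0.00423 bar^-2 and taking the physical root (0 < X < 1) gives X = 0.370.

X = 0.370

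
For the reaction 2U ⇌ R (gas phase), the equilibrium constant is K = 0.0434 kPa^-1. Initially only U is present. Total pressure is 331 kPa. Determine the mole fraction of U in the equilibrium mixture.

y_U = 0.231

Take 1 mol U as basis and let X be its fractional conversion, so ξ = 0.5X.
Mole table: n_U = 1 − X; n_R = 0.5X.
Total moles n_T = 1 − 0.5X.
Mole fractions y_i = n_i/n_T; K = p_R / (p_U^2) with p_i = y_i·P.
This yields a degree-2 equation in X; solving on (0,1), X = 0.869.
Then n_U = 0.131, n_T = 0.565, so y_U = 0.231.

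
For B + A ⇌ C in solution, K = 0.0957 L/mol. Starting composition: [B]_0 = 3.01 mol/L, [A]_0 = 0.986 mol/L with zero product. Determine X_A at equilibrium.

Let X = conversion of A; extent ξ = 0.986·X mol/L.
Concentrations: [B] = 3.01 − 0.986X; [A] = 0.986 − 0.986X; [C] = 0.986X.
K = [C] / ([B] [A]).
Solving K = 0.0957 for X ∈ (0,1): X = 0.211.

X = 0.211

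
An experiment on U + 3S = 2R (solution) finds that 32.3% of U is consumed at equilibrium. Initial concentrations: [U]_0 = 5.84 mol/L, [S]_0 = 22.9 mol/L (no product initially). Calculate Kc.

Let X = conversion of U.
Concentrations: [U] = 5.84 − 5.84X; [S] = 22.9 − 17.5X; [R] = 11.7X.
At X = 0.323: [U] = 3.95, [S] = 17.2, [R] = 3.77.
Kc = [R]^2 / ([U] [S]^3) = 0.000702 (mol/L)^-2.

Kc = 0.000702 (mol/L)^-2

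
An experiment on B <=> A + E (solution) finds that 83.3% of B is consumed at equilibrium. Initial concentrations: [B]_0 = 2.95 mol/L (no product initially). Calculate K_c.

Let X = conversion of B.
Concentrations: [B] = 2.95 − 2.95X; [A] = 2.95X; [E] = 2.95X.
At X = 0.833: [B] = 0.493, [A] = 2.46, [E] = 2.46.
K_c = [A] [E] / ([B]) = 12.3 mol/L.

K_c = 12.3 mol/L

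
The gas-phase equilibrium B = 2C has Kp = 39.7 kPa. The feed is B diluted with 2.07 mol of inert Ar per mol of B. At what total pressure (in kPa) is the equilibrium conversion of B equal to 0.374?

P = 153 kPa

Basis: 1 mol B initially; let X = conversion of B. Extent ξ = X.
Moles: n_B = 1 − X; n_C = 2X; n_I = 2.07 (inert).
n_T = Σnᵢ = 3.07 + X.
Kp = p_C^2 / (p_B) with p_i = (n_i/n_T)·P.
At X = 0.374: the mole-fraction product g(X) = Π y_i^ν_i = 0.2595. Since Kp = g(X)·P^{1}, P = (Kp/g)^(1/1) = (39.7/0.2595)^(1/1) = 153 kPa.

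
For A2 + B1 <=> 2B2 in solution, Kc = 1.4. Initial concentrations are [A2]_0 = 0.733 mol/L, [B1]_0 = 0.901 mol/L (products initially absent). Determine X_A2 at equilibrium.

X = 0.411

Let X = conversion of A2; extent ξ = 0.733·X mol/L.
Concentrations: [A2] = 0.733 − 0.733X; [B1] = 0.901 − 0.733X; [B2] = 1.47X.
Kc = [B2]^2 / ([A2] [B1]).
This equals 1.4 at X = 0.411 (the root in 0 < X < 1).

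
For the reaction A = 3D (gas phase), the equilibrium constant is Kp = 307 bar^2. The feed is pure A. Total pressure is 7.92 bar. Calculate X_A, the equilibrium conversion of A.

Let X = conversion of A (basis 1 mol A); extent of reaction ξ = X.
Mole table: n_A = 1 − X; n_D = 3X.
Total moles n_T = 1 + 2X.
With p_i = (n_i/n_T)P, Kp = p_D^3 / (p_A).
Setting this equal to 307 bar^2 and taking the physical root (0 < X < 1) gives X = 0.685.

X = 0.685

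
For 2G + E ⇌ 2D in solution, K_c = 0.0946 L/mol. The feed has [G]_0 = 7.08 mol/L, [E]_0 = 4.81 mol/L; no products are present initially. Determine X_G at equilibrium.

X = 0.366

Let X = conversion of G; extent ξ = 7.08X/2 mol/L.
Concentrations: [G] = 7.08 − 7.08X; [E] = 4.81 − 3.54X; [D] = 7.08X.
K_c = [D]^2 / ([G]^2 [E]).
Solving K_c = 0.0946 for X ∈ (0,1): X = 0.366.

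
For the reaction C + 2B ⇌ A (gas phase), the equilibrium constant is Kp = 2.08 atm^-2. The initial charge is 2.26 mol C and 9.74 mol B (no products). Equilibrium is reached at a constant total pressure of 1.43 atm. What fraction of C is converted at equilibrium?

X = 0.702

Let X = conversion of C (basis 2.26 mol C); extent of reaction ξ = 2.26X.
Moles: n_C = 2.26 − 2.26X; n_B = 9.74 − 4.52X; n_A = 2.26X.
n_T = Σnᵢ = 12 − 4.52X.
With p_i = (n_i/n_T)P, Kp = p_A / (p_C p_B^2).
This yields a degree-3 equation in X; solving on (0,1), X = 0.702.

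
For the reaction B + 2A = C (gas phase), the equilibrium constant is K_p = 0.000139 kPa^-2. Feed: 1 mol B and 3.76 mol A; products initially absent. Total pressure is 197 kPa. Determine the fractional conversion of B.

X = 0.724

Let X = conversion of B (basis 1 mol B); extent of reaction ξ = X.
Species balance: n_B = 1 − X; n_A = 3.76 − 2X; n_C = X.
Total moles n_T = 4.76 − 2X.
y_i = n_i/n_T, p_i = y_i·P. K_p = p_C / (p_B p_A^2).
Setting this equal to 0.000139 kPa^-2 and taking the physical root (0 < X < 1) gives X = 0.724.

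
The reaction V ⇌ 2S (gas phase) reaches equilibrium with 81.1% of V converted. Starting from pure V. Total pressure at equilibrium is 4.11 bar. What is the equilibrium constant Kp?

Let X = conversion of V (basis 1 mol V); extent of reaction ξ = X.
Species balance: n_V = 1 − X; n_S = 2X.
Summing: n_T = 1 + X.
At X = 0.811: n_V = 0.189, n_S = 1.62, n_T = 1.81.
p_i = (n_i/n_T)·P. Kp = p_S^2 / (p_V) = 31.6 bar.

Kp = 31.6 bar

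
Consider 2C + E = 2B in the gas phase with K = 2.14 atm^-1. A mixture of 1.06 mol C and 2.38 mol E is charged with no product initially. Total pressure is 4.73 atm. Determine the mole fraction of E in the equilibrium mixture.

y_E = 0.653

Let X = conversion of C (basis 1.06 mol C); extent of reaction ξ = 0.53X.
Moles: n_C = 1.06 − 1.06X; n_E = 2.38 − 0.53X; n_B = 1.06X.
n_T = Σnᵢ = 3.44 − 0.53X.
Mole fractions y_i = n_i/n_T; K = p_B^2 / (p_C^2 p_E) with p_i = y_i·P.
Setting this equal to 2.14 atm^-1 and taking the physical root (0 < X < 1) gives X = 0.720.
Then n_E = 2, n_T = 3.06, so y_E = 0.653.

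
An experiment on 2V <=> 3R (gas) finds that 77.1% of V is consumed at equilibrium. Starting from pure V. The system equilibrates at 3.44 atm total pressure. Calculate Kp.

Take 1 mol V as basis and let X be its fractional conversion, so ξ = 0.5X.
At extent ξ: n_V = 1 − X; n_R = 1.5X.
n_T = Σnᵢ = 1 + 0.5X.
At X = 0.771: n_V = 0.229, n_R = 1.16, n_T = 1.39.
p_i = (n_i/n_T)·P. Kp = p_R^3 / (p_V^2) = 73.2 atm.

Kp = 73.2 atm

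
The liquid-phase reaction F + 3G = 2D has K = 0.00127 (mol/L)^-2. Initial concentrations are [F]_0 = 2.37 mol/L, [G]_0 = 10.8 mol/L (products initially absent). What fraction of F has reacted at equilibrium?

Let X = conversion of F; extent ξ = 2.37·X mol/L.
Concentrations: [F] = 2.37 − 2.37X; [G] = 10.8 − 7.11X; [D] = 4.74X.
K = [D]^2 / ([F] [G]^3).
Setting equal to 0.00127 and solving for X on (0,1) gives X = 0.264.

X = 0.264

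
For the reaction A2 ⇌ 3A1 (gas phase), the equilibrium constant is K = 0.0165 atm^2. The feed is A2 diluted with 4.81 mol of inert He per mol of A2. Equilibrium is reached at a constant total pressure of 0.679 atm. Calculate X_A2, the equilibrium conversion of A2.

Let X = conversion of A2 (basis 1 mol A2); extent of reaction ξ = X.
At extent ξ: n_A2 = 1 − X; n_A1 = 3X; n_I = 4.81 (inert).
n_T = Σnᵢ = 5.81 + 2X.
With p_i = (n_i/n_T)P, K = p_A1^3 / (p_A2).
Setting this equal to 0.0165 atm^2 and taking the physical root (0 < X < 1) gives X = 0.333.

X = 0.333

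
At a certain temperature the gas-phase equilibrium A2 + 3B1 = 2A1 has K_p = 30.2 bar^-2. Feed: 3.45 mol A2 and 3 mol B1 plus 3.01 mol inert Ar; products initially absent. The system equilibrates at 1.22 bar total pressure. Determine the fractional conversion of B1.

Basis: 3 mol B1 initially; let X = conversion of B1. Extent ξ = X.
Moles: n_A2 = 3.45 − X; n_B1 = 3 − 3X; n_A1 = 2X; n_I = 3.01 (inert).
Summing: n_T = 9.46 − 2X.
y_i = n_i/n_T, p_i = y_i·P. K_p = p_A1^2 / (p_A2 p_B1^3).
Equating to 30.2 bar^-2 and solving on 0 < X < 1: X = 0.672.

X = 0.672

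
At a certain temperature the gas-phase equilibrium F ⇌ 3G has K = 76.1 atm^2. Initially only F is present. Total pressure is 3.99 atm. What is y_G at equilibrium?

y_G = 0.865

Take 1 mol F as basis and let X be its fractional conversion, so ξ = X.
At extent ξ: n_F = 1 − X; n_G = 3X.
n_T = Σnᵢ = 1 + 2X.
y_i = n_i/n_T, p_i = y_i·P. K = p_G^3 / (p_F).
This yields a degree-3 equation in X; solving on (0,1), X = 0.681.
Then n_G = 2.04, n_T = 2.36, so y_G = 0.865.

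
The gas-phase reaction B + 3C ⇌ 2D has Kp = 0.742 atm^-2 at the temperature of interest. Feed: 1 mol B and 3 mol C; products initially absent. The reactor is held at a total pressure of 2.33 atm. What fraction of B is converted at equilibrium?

Take 1 mol B as basis and let X be its fractional conversion, so ξ = X.
Species balance: n_B = 1 − X; n_C = 3 − 3X; n_D = 2X.
Total moles n_T = 4 − 2X.
y_i = n_i/n_T, p_i = y_i·P. Kp = p_D^2 / (p_B p_C^3).
Equating to 0.742 atm^-2 and solving on 0 < X < 1: X = 0.473.

X = 0.473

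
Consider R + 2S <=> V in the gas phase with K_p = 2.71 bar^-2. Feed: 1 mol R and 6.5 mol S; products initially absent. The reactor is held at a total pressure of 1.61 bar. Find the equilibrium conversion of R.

Basis: 1 mol R initially; let X = conversion of R. Extent ξ = X.
At extent ξ: n_R = 1 − X; n_S = 6.5 − 2X; n_V = X.
Summing: n_T = 7.5 − 2X.
With p_i = (n_i/n_T)P, K_p = p_V / (p_R p_S^2).
Equating to 2.71 bar^-2 and solving on 0 < X < 1: X = 0.828.

X = 0.828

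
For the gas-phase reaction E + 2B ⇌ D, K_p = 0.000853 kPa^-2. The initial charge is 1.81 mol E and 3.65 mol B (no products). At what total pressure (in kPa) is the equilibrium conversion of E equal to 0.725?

P = 154 kPa

Basis: 1.81 mol E initially; let X = conversion of E. Extent ξ = 1.81X.
Mole table: n_E = 1.81 − 1.81X; n_B = 3.65 − 3.62X; n_D = 1.81X.
Summing: n_T = 5.46 − 3.62X.
K_p = p_D / (p_E p_B^2) with p_i = (n_i/n_T)·P.
At X = 0.725: the mole-fraction product g(X) = Π y_i^ν_i = 20.16. Since K_p = g(X)·P^{-2}, P = (g/K_p)^(1/2) = (20.16/0.000853)^(1/2) = 154 kPa.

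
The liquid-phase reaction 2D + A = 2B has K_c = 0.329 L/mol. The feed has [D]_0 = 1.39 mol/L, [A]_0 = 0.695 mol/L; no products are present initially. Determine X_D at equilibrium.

Let X = conversion of D; extent ξ = 1.39X/2 mol/L.
Concentrations: [D] = 1.39 − 1.39X; [A] = 0.695 − 0.695X; [B] = 1.39X.
K_c = [B]^2 / ([D]^2 [A]).
Equating to 0.329 L/mol: the physical root is X = 0.288.

X = 0.288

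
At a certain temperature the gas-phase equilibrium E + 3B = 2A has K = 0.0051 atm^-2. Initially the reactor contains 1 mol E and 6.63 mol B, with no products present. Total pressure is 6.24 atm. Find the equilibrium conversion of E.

X = 0.344

Let X = conversion of E (basis 1 mol E); extent of reaction ξ = X.
At extent ξ: n_E = 1 − X; n_B = 6.63 − 3X; n_A = 2X.
Total moles n_T = 7.63 − 2X.
With p_i = (n_i/n_T)P, K = p_A^2 / (p_E p_B^3).
This yields a degree-4 equation in X; solving on (0,1), X = 0.344.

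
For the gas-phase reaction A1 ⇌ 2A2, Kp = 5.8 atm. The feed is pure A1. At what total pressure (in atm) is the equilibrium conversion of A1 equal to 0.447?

Take 1 mol A1 as basis and let X be its fractional conversion, so ξ = X.
Moles: n_A1 = 1 − X; n_A2 = 2X.
n_T = Σnᵢ = 1 + X.
Kp = p_A2^2 / (p_A1) with p_i = (n_i/n_T)·P.
At X = 0.447: the mole-fraction product g(X) = Π y_i^ν_i = 0.9988. Since Kp = g(X)·P^{1}, P = (Kp/g)^(1/1) = (5.8/0.9988)^(1/1) = 5.81 atm.

P = 5.81 atm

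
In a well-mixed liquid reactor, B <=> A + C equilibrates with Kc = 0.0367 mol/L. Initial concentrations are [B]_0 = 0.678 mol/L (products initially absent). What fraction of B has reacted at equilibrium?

X = 0.207

Let X = conversion of B; extent ξ = 0.678·X mol/L.
Concentrations: [B] = 0.678 − 0.678X; [A] = 0.678X; [C] = 0.678X.
Kc = [A] [C] / ([B]).
This equals 0.0367 at X = 0.207 (the root in 0 < X < 1).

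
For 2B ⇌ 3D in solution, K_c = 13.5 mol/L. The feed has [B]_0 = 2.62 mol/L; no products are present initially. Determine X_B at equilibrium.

Let X = conversion of B; extent ξ = 2.62X/2 mol/L.
Concentrations: [B] = 2.62 − 2.62X; [D] = 3.93X.
K_c = [D]^3 / ([B]^2).
This equals 13.5 at X = 0.612 (the root in 0 < X < 1).

X = 0.612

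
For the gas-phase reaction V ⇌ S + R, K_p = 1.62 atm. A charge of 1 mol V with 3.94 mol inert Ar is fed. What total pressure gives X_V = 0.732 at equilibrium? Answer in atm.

P = 4.6 atm

Take 1 mol V as basis and let X be its fractional conversion, so ξ = X.
Mole table: n_V = 1 − X; n_S = X; n_R = X; n_I = 3.94 (inert).
Summing: n_T = 4.94 + X.
K_p = p_S p_R / (p_V) with p_i = (n_i/n_T)·P.
At X = 0.732: the mole-fraction product g(X) = Π y_i^ν_i = 0.3525. Since K_p = g(X)·P^{1}, P = (K_p/g)^(1/1) = (1.62/0.3525)^(1/1) = 4.6 atm.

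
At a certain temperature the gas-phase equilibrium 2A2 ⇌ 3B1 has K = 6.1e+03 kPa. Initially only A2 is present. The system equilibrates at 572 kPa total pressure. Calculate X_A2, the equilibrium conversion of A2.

X = 0.711

Take 1 mol A2 as basis and let X be its fractional conversion, so ξ = 0.5X.
Mole table: n_A2 = 1 − X; n_B1 = 1.5X.
Total moles n_T = 1 + 0.5X.
With p_i = (n_i/n_T)P, K = p_B1^3 / (p_A2^2).
This yields a degree-3 equation in X; solving on (0,1), X = 0.711.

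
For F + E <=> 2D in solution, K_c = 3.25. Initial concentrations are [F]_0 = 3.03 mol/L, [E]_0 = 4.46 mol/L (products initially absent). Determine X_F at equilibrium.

X = 0.566

Let X = conversion of F; extent ξ = 3.03·X mol/L.
Concentrations: [F] = 3.03 − 3.03X; [E] = 4.46 − 3.03X; [D] = 6.06X.
K_c = [D]^2 / ([F] [E]).
This equals 3.25 at X = 0.566 (the root in 0 < X < 1).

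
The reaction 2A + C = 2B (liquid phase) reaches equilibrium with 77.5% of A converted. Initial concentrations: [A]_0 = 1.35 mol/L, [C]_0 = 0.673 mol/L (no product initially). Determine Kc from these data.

Kc = 79.2 L/mol

Let X = conversion of A.
Concentrations: [A] = 1.35 − 1.35X; [C] = 0.673 − 0.675X; [B] = 1.35X.
At X = 0.775: [A] = 0.304, [C] = 0.15, [B] = 1.05.
Kc = [B]^2 / ([A]^2 [C]) = 79.2 L/mol.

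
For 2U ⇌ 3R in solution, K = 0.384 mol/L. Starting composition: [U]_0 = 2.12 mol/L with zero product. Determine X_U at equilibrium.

Let X = conversion of U; extent ξ = 2.12X/2 mol/L.
Concentrations: [U] = 2.12 − 2.12X; [R] = 3.18X.
K = [R]^3 / ([U]^2).
Equating to 0.384 mol/L: the physical root is X = 0.298.

X = 0.298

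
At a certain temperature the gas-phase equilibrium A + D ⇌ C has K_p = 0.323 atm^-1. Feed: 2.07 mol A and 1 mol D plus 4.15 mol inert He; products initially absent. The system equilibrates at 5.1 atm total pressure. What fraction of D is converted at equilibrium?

X = 0.297

Let X = conversion of D (basis 1 mol D); extent of reaction ξ = X.
Moles: n_A = 2.07 − X; n_D = 1 − X; n_C = X; n_I = 4.15 (inert).
Summing: n_T = 7.22 − X.
y_i = n_i/n_T, p_i = y_i·P. K_p = p_C / (p_A p_D).
Substituting and setting equal to 0.323 atm^-1 gives a polynomial in X; the root in (0,1) is X = 0.297.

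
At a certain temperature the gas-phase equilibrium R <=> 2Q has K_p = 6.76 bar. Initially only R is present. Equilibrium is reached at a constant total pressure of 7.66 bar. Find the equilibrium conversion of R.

Let X = conversion of R (basis 1 mol R); extent of reaction ξ = X.
At extent ξ: n_R = 1 − X; n_Q = 2X.
Total moles n_T = 1 + X.
y_i = n_i/n_T, p_i = y_i·P. K_p = p_Q^2 / (p_R).
This yields a degree-2 equation in X; solving on (0,1), X = 0.425.

X = 0.425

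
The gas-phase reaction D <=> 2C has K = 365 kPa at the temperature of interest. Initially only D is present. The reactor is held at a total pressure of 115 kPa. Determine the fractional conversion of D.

X = 0.665

Basis: 1 mol D initially; let X = conversion of D. Extent ξ = X.
Mole table: n_D = 1 − X; n_C = 2X.
Total moles n_T = 1 + X.
y_i = n_i/n_T, p_i = y_i·P. K = p_C^2 / (p_D).
This yields a degree-2 equation in X; solving on (0,1), X = 0.665.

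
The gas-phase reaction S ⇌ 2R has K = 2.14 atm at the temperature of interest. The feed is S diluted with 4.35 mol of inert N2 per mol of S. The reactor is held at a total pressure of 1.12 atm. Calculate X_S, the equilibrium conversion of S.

Basis: 1 mol S initially; let X = conversion of S. Extent ξ = X.
Species balance: n_S = 1 − X; n_R = 2X; n_I = 4.35 (inert).
n_T = Σnᵢ = 5.35 + X.
y_i = n_i/n_T, p_i = y_i·P. K = p_R^2 / (p_S).
Equating to 2.14 atm and solving on 0 < X < 1: X = 0.788.

X = 0.788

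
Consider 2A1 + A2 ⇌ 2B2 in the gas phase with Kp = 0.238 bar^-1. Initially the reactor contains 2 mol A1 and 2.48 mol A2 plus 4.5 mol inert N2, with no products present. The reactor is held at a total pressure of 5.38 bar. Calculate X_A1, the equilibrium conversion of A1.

X = 0.359

Let X = conversion of A1 (basis 2 mol A1); extent of reaction ξ = X.
Mole table: n_A1 = 2 − 2X; n_A2 = 2.48 − X; n_B2 = 2X; n_I = 4.5 (inert).
n_T = Σnᵢ = 8.98 − X.
With p_i = (n_i/n_T)P, Kp = p_B2^2 / (p_A1^2 p_A2).
This yields a degree-3 equation in X; solving on (0,1), X = 0.359.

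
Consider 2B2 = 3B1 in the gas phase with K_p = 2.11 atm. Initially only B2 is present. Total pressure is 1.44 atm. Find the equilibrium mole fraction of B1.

y_B1 = 0.608

Let X = conversion of B2 (basis 1 mol B2); extent of reaction ξ = 0.5X.
At extent ξ: n_B2 = 1 − X; n_B1 = 1.5X.
Summing: n_T = 1 + 0.5X.
With p_i = (n_i/n_T)P, K_p = p_B1^3 / (p_B2^2).
This yields a degree-3 equation in X; solving on (0,1), X = 0.509.
Then n_B1 = 0.763, n_T = 1.25, so y_B1 = 0.608.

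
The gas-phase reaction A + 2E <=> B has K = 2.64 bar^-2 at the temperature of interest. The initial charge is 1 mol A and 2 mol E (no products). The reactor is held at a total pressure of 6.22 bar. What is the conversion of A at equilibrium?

X = 0.848

Basis: 1 mol A initially; let X = conversion of A. Extent ξ = X.
Moles: n_A = 1 − X; n_E = 2 − 2X; n_B = X.
Total moles n_T = 3 − 2X.
With p_i = (n_i/n_T)P, K = p_B / (p_A p_E^2).
This yields a degree-3 equation in X; solving on (0,1), X = 0.848.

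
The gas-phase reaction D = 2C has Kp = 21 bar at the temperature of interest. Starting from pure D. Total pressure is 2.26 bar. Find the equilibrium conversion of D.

Basis: 1 mol D initially; let X = conversion of D. Extent ξ = X.
At extent ξ: n_D = 1 − X; n_C = 2X.
Summing: n_T = 1 + X.
Mole fractions y_i = n_i/n_T; Kp = p_C^2 / (p_D) with p_i = y_i·P.
This yields a degree-2 equation in X; solving on (0,1), X = 0.836.

X = 0.836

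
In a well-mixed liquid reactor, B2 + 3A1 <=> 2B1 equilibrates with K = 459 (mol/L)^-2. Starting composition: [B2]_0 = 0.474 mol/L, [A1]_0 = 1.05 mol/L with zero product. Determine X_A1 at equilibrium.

Let X = conversion of A1; extent ξ = 1.05X/3 mol/L.
Concentrations: [B2] = 0.474 − 0.35X; [A1] = 1.05 − 1.05X; [B1] = 0.7X.
K = [B1]^2 / ([B2] [A1]^3).
Equating to 459 (mol/L)^-2: the physical root is X = 0.845.

X = 0.845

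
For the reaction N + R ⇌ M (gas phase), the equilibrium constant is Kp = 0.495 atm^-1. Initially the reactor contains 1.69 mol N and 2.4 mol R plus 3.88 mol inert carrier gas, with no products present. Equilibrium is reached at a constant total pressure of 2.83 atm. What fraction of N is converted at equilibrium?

Basis: 1.69 mol N initially; let X = conversion of N. Extent ξ = 1.69X.
Species balance: n_N = 1.69 − 1.69X; n_R = 2.4 − 1.69X; n_M = 1.69X; n_I = 3.88 (inert).
n_T = Σnᵢ = 7.97 − 1.69X.
Mole fractions y_i = n_i/n_T; Kp = p_M / (p_N p_R) with p_i = y_i·P.
Substituting and setting equal to 0.495 atm^-1 gives a polynomial in X; the root in (0,1) is X = 0.266.

X = 0.266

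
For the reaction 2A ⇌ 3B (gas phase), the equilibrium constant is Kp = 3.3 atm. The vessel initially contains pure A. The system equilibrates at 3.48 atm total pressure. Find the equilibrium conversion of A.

Take 1 mol A as basis and let X be its fractional conversion, so ξ = 0.5X.
Mole table: n_A = 1 − X; n_B = 1.5X.
Total moles n_T = 1 + 0.5X.
y_i = n_i/n_T, p_i = y_i·P. Kp = p_B^3 / (p_A^2).
Setting this equal to 3.3 atm and taking the physical root (0 < X < 1) gives X = 0.464.

X = 0.464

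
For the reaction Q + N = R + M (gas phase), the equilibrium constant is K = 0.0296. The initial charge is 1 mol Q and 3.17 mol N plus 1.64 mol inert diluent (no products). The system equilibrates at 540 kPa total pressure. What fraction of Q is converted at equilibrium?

Basis: 1 mol Q initially; let X = conversion of Q. Extent ξ = X.
Mole table: n_Q = 1 − X; n_N = 3.17 − X; n_R = X; n_M = X; n_I = 1.64 (inert).
n_T stays at 5.81 (no change in mole number).
Mole fractions y_i = n_i/n_T; K = p_R p_M / (p_Q p_N) with p_i = y_i·P.
Equating to 0.0296 and solving on 0 < X < 1: X = 0.254.

X = 0.254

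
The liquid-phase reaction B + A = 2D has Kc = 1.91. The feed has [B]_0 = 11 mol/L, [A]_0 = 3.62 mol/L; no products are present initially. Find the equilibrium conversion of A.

Let X = conversion of A; extent ξ = 3.62·X mol/L.
Concentrations: [B] = 11 − 3.62X; [A] = 3.62 − 3.62X; [D] = 7.24X.
Kc = [D]^2 / ([B] [A]).
Setting equal to 1.91 and solving for X on (0,1) gives X = 0.641.

X = 0.641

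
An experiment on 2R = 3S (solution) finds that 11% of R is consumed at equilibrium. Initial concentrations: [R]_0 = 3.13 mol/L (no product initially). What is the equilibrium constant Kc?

Kc = 0.0178 mol/L

Let X = conversion of R.
Concentrations: [R] = 3.13 − 3.13X; [S] = 4.7X.
At X = 0.11: [R] = 2.79, [S] = 0.516.
Kc = [S]^3 / ([R]^2) = 0.0178 mol/L.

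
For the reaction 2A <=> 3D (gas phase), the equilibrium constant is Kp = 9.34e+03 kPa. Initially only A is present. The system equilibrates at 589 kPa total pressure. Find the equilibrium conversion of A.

Let X = conversion of A (basis 1 mol A); extent of reaction ξ = 0.5X.
Mole table: n_A = 1 − X; n_D = 1.5X.
Total moles n_T = 1 + 0.5X.
With p_i = (n_i/n_T)P, Kp = p_D^3 / (p_A^2).
Substituting and setting equal to 9.34e+03 kPa gives a polynomial in X; the root in (0,1) is X = 0.746.

X = 0.746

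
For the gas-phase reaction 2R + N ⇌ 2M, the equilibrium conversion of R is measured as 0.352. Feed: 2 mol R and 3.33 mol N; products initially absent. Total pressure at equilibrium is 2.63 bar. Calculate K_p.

K_p = 0.188 bar^-1

Let X = conversion of R (basis 2 mol R); extent of reaction ξ = X.
Mole table: n_R = 2 − 2X; n_N = 3.33 − X; n_M = 2X.
Summing: n_T = 5.33 − X.
At X = 0.352: n_R = 1.3, n_N = 2.98, n_M = 0.704, n_T = 4.98.
p_i = (n_i/n_T)·P. K_p = p_M^2 / (p_R^2 p_N) = 0.188 bar^-1.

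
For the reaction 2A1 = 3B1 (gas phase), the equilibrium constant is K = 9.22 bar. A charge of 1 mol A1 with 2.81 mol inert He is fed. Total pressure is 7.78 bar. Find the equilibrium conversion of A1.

Take 1 mol A1 as basis and let X be its fractional conversion, so ξ = 0.5X.
Species balance: n_A1 = 1 − X; n_B1 = 1.5X; n_I = 2.81 (inert).
n_T = Σnᵢ = 3.81 + 0.5X.
y_i = n_i/n_T, p_i = y_i·P. K = p_B1^3 / (p_A1^2).
This yields a degree-3 equation in X; solving on (0,1), X = 0.607.

X = 0.607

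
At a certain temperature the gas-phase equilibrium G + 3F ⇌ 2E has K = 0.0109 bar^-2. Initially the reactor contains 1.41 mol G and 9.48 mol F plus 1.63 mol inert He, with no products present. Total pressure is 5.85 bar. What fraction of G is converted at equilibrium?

X = 0.387

Take 1.41 mol G as basis and let X be its fractional conversion, so ξ = 1.41X.
Species balance: n_G = 1.41 − 1.41X; n_F = 9.48 − 4.23X; n_E = 2.82X; n_I = 1.63 (inert).
Summing: n_T = 12.5 − 2.82X.
With p_i = (n_i/n_T)P, K = p_E^2 / (p_G p_F^3).
This yields a degree-4 equation in X; solving on (0,1), X = 0.387.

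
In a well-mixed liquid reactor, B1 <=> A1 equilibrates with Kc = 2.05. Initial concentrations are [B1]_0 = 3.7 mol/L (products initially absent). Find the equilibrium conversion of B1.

X = 0.672

Let X = conversion of B1; extent ξ = 3.7·X mol/L.
Concentrations: [B1] = 3.7 − 3.7X; [A1] = 3.7X.
Kc = [A1] / ([B1]).
Equating to 2.05: the physical root is X = 0.672.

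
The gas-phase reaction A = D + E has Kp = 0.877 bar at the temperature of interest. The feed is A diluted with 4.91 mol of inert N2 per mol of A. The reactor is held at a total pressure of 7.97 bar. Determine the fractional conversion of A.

Take 1 mol A as basis and let X be its fractional conversion, so ξ = X.
Species balance: n_A = 1 − X; n_D = X; n_E = X; n_I = 4.91 (inert).
n_T = Σnᵢ = 5.91 + X.
With p_i = (n_i/n_T)P, Kp = p_D p_E / (p_A).
Substituting and setting equal to 0.877 bar gives a polynomial in X; the root in (0,1) is X = 0.560.

X = 0.560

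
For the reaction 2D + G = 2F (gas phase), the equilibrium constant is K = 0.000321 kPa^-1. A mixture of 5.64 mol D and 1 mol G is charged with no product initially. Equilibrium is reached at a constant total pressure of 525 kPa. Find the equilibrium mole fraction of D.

Basis: 1 mol G initially; let X = conversion of G. Extent ξ = X.
At extent ξ: n_D = 5.64 − 2X; n_G = 1 − X; n_F = 2X.
Summing: n_T = 6.64 − X.
Mole fractions y_i = n_i/n_T; K = p_F^2 / (p_D^2 p_G) with p_i = y_i·P.
Substituting and setting equal to 0.000321 kPa^-1 gives a polynomial in X; the root in (0,1) is X = 0.332.
Then n_D = 4.98, n_T = 6.31, so y_D = 0.789.

y_D = 0.789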